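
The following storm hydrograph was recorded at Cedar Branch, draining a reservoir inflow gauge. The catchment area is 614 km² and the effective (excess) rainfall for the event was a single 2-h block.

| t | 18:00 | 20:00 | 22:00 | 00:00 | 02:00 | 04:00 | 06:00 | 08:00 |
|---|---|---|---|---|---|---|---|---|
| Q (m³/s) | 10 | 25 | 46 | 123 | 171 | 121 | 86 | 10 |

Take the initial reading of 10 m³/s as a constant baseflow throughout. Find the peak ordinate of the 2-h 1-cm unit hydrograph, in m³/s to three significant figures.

Direct runoff: 0.0, 15.0, 36.0, 113.0, 161.0, 111.0, 76.0, 0.0 m³/s; ΣQ_DR = 512.0 m³/s, peak = 161.0 m³/s.
Runoff depth d = ΣQ_DR·Δt / A = 512.0 × 7200 / (614 km²) = 6.004 mm.
The 1-cm UH is the DRH scaled by (10 mm)/d, so U_p = 161.0 × 10/6.004 = 268 m³/s.

U_p ≈ 268 m³/s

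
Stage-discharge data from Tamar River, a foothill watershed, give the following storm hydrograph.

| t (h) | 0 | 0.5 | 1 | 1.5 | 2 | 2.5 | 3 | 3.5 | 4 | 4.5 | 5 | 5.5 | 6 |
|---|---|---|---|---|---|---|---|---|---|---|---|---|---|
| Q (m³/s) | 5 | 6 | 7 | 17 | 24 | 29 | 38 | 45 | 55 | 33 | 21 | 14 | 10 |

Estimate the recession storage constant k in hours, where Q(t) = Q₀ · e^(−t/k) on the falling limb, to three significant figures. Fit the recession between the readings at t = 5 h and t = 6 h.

k ≈ 1.35 h

On the falling limb, Q drops from 21 to 10 m³/s between t = 5 h and t = 6 h (Δt = 1 h).
k = −Δt / ln(Q₂/Q₁) = −1 / ln(10/21) = 1.35 h.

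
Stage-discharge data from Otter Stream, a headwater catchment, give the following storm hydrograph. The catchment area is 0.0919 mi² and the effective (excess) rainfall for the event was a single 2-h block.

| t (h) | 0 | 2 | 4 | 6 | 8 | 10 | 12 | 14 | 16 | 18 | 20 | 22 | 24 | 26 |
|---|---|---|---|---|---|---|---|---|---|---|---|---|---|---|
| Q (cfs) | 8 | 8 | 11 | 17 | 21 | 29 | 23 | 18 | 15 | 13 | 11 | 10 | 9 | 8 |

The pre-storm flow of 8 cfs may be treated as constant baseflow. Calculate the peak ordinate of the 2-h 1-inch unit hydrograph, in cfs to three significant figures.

Direct runoff: 0.0, 0.0, 3.0, 9.0, 13.0, 21.0, 15.0, 10.0, 7.0, 5.0, 3.0, 2.0, 1.0, 0.0 cfs; ΣQ_DR = 89.00 cfs, peak = 21.0 cfs.
Runoff depth d = ΣQ_DR·Δt / A = 89.00 × 7200 / (0.0919 mi²) = 3.001 in.
The 1-inch UH is the DRH scaled by (1 in)/d, so U_p = 21.0 × 1/3.001 = 7.00 cfs.

U_p ≈ 7.00 cfs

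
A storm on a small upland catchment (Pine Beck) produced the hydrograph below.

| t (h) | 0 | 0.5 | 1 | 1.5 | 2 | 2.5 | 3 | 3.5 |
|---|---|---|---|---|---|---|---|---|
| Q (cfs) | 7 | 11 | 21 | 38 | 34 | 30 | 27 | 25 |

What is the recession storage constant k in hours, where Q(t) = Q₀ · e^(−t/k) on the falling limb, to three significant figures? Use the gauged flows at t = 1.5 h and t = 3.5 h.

On the falling limb, Q drops from 38 to 25 cfs between t = 1.5 h and t = 3.5 h (Δt = 2 h).
k = −Δt / ln(Q₂/Q₁) = −2 / ln(25/38) = 4.78 h.

k ≈ 4.78 h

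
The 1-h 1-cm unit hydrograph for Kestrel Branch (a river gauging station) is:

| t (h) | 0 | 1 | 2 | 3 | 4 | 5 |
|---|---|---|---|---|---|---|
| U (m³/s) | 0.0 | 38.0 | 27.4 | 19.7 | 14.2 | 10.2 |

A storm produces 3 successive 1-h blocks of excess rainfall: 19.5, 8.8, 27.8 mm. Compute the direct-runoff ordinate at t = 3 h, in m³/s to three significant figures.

Q ≈ 168 m³/s

By discrete convolution, Q_j = Σ (P_i / 10 mm) · U_{j−i}.
At t = 3 h (j=3): Q = (19.5/10)·19.7 + (8.8/10)·27.4 + (27.8/10)·38.0 = 168 m³/s.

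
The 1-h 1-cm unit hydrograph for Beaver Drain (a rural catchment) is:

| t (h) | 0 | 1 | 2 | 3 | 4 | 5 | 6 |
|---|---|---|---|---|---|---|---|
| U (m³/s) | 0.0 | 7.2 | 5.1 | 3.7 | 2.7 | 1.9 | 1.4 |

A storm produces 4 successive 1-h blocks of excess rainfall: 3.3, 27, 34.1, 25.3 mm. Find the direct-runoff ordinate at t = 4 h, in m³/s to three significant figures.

Q ≈ 46.5 m³/s

By discrete convolution, Q_j = Σ (P_i / 10 mm) · U_{j−i}.
At t = 4 h (j=4): Q = (3.3/10)·2.7 + (27/10)·3.7 + (34.1/10)·5.1 + (25.3/10)·7.2 = 46.5 m³/s.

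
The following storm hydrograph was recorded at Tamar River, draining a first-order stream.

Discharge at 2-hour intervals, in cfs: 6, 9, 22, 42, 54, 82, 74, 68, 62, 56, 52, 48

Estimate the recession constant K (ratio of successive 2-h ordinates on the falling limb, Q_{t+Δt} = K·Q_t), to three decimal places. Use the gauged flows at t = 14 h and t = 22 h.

K ≈ 0.917

Using the recession-limb readings at t = 14 h and t = 22 h: Q falls from 68 to 48 cfs over 4 intervals.
K = (Q₂/Q₁)^(1/4) = (48/68)^(1/4) = 0.917.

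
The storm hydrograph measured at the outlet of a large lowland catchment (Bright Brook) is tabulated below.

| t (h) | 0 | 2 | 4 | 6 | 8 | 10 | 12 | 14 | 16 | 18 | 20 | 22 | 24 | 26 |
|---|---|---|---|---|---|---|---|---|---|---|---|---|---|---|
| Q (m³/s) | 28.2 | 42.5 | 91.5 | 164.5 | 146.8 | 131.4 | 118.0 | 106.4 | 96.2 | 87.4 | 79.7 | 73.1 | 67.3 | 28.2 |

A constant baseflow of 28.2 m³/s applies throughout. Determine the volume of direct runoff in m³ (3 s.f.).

Direct-runoff ordinates (Q − Q_b): 0.0, 14.3, 63.3, 136.3, 118.6, 103.2, 89.8, 78.2, 68.0, 59.2, 51.5, 44.9, 39.1, 0.0 m³/s.
ΣQ_DR = 866.4 m³/s.
With Δt = 2 h = 7200 s, V = ΣQ_DR · Δt = 866.4 × 7200 = 6.24 × 10^6 m³.

V ≈ 6.24 × 10^6 m³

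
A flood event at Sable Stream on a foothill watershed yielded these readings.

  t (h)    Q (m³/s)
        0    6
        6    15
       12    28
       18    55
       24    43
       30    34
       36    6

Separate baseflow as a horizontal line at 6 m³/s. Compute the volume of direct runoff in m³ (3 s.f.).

V ≈ 3.13 × 10^6 m³

Direct-runoff ordinates (Q − Q_b): 0.0, 9.0, 22.0, 49.0, 37.0, 28.0, 0.0 m³/s.
ΣQ_DR = 145.0 m³/s.
With Δt = 6 h = 21600 s, V = ΣQ_DR · Δt = 145.0 × 21600 = 3.13 × 10^6 m³.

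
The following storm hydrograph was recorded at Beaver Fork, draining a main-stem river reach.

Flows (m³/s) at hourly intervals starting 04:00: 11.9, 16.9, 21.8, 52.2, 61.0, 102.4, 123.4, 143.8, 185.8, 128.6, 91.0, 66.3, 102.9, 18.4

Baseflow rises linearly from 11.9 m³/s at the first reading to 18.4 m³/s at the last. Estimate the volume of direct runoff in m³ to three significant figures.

Direct-runoff ordinates (Q − Q_b): 0.00, 4.50, 8.90, 38.80, 47.10, 88.00, 108.50, 128.40, 169.90, 112.20, 74.10, 48.90, 85.00, 0.00 m³/s.
ΣQ_DR = 914.3 m³/s.
With Δt = 1 h = 3600 s, V = ΣQ_DR · Δt = 914.3 × 3600 = 3.29 × 10^6 m³.

V ≈ 3.29 × 10^6 m³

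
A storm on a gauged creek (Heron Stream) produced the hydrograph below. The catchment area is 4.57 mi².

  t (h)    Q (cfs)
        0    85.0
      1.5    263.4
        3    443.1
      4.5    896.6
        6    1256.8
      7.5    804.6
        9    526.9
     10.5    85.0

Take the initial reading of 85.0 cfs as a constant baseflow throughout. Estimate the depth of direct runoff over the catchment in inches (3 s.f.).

d ≈ 1.87 in

Direct runoff: 0.0, 178.4, 358.1, 811.6, 1171.8, 719.6, 441.9, 0.0 cfs; ΣQ_DR = 3681 cfs.
V = ΣQ_DR · Δt = 3681 × 5400 s = 1.988 × 10^7 ft³.
Over A = 4.57 mi², depth = V / A = 1.87 in.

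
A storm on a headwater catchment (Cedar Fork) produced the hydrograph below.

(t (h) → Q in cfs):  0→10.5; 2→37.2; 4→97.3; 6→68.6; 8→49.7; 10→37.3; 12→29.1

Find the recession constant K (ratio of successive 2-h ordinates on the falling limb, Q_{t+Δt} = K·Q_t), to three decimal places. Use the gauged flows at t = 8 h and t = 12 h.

Using the recession-limb readings at t = 8 h and t = 12 h: Q falls from 49.7 to 29.1 cfs over 2 intervals.
K = (Q₂/Q₁)^(1/2) = (29.1/49.7)^(1/2) = 0.765.

K ≈ 0.765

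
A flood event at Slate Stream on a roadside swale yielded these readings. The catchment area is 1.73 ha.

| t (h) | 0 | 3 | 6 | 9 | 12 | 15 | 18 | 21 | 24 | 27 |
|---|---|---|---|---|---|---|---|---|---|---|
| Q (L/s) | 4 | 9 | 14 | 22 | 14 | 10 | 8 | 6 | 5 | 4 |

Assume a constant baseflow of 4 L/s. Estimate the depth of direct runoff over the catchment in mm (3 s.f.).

Direct runoff: 0.0, 5.0, 10.0, 18.0, 10.0, 6.0, 4.0, 2.0, 1.0, 0.0 L/s; ΣQ_DR = 56.00 L/s.
V = ΣQ_DR · Δt = 56.00 × 10800 s = 6.048 × 10^5 L.
Over A = 1.73 ha, depth = V / A = 35.0 mm.

d ≈ 35.0 mm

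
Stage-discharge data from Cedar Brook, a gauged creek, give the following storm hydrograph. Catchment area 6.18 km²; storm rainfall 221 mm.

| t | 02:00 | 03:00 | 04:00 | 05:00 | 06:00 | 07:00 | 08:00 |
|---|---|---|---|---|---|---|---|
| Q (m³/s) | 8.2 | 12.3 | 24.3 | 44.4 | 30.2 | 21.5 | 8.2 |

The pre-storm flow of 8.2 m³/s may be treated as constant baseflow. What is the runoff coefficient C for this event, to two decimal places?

ΣQ_DR = 91.70 m³/s; V = ΣQ_DR·Δt = 3.301 × 10^5 m³.
Runoff depth d = V / A = 53.42 mm.
C = d / P = 53.42 / 221 = 0.24.

C ≈ 0.24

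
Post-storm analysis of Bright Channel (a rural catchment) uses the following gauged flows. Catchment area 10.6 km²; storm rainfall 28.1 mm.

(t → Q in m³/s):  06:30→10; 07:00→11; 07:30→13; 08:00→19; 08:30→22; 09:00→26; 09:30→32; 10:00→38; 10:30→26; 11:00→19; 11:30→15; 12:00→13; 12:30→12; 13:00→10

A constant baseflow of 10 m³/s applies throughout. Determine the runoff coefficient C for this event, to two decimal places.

C ≈ 0.76

ΣQ_DR = 126.0 m³/s; V = ΣQ_DR·Δt = 2.268 × 10^5 m³.
Runoff depth d = V / A = 21.40 mm.
C = d / P = 21.40 / 28.1 = 0.76.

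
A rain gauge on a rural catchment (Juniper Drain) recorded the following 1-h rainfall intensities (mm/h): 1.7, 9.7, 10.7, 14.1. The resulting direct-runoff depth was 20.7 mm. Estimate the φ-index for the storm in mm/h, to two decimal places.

Only the 3 blocks with intensity above φ contribute runoff: 9.7, 10.7, 14.1 mm/h.
Σ(I−φ)·Δt = d  ⇒  (9.7+10.7+14.1 − 3φ)·1 = 20.7
φ = (34.50 − 20.7/1) / 3 = 4.60 mm/h.

φ ≈ 4.60 mm/h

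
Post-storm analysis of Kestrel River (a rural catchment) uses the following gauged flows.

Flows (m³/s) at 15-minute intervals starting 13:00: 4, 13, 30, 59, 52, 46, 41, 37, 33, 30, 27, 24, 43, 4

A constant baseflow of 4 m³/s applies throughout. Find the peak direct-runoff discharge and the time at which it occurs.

Subtracting baseflow gives direct-runoff ordinates: 0.0, 9.0, 26.0, 55.0, 48.0, 42.0, 37.0, 33.0, 29.0, 26.0, 23.0, 20.0, 39.0, 0.0 m³/s.
The maximum is 55.0 m³/s, occurring at the reading for t = 13:45.

Q_p = 55.0 m³/s at t = 13:45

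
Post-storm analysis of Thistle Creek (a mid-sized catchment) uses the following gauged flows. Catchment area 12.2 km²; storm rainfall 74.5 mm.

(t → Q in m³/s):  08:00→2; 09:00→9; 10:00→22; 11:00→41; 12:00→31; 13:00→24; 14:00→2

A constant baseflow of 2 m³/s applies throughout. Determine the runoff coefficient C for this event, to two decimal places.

C ≈ 0.46

ΣQ_DR = 117.0 m³/s; V = ΣQ_DR·Δt = 4.212 × 10^5 m³.
Runoff depth d = V / A = 34.52 mm.
C = d / P = 34.52 / 74.5 = 0.46.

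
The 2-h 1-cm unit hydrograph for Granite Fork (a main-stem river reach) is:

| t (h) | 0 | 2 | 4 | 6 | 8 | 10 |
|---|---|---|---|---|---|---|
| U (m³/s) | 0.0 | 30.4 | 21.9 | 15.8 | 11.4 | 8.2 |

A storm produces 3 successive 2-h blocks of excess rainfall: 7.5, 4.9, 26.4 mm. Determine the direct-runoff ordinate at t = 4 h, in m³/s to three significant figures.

By discrete convolution, Q_j = Σ (P_i / 10 mm) · U_{j−i}.
At t = 4 h (j=2): Q = (7.5/10)·21.9 + (4.9/10)·30.4 + (26.4/10)·0.0 = 31.3 m³/s.

Q ≈ 31.3 m³/s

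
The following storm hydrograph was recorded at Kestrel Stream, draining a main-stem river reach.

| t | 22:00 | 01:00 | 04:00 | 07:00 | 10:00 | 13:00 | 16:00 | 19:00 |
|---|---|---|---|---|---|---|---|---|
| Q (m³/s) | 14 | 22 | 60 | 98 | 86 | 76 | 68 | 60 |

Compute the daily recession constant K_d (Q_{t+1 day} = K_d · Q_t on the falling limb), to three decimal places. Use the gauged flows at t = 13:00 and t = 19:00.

Between t = 13:00 and t = 19:00 the flow falls from 76 to 60 m³/s over 2×3 h = 6 h.
Per-interval ratio K = (60/76)^(1/2) = 0.8885; K_d = K^(24/3) = 0.388.

K_d ≈ 0.388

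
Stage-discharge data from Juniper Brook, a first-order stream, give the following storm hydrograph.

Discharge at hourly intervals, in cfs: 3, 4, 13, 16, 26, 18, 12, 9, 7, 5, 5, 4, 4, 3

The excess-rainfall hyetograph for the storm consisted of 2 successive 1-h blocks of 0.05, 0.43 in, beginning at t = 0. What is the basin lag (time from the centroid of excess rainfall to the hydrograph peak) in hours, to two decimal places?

Centroid of excess rainfall: t_c = Σ P_i·t̄_i / ΣP_i = 1.3958 h (block centres at 0.5, 1.5 h).
Hydrograph peak occurs at t = 4 h, so basin lag t_L = 4 − 1.3958 = 2.60 h.

t_L ≈ 2.60 h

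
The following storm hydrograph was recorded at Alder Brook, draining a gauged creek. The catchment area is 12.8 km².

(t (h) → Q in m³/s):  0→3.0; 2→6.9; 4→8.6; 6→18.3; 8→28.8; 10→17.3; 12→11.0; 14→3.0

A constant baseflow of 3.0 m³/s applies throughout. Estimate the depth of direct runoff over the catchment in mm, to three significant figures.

Direct runoff: 0.0, 3.9, 5.6, 15.3, 25.8, 14.3, 8.0, 0.0 m³/s; ΣQ_DR = 72.90 m³/s.
V = ΣQ_DR · Δt = 72.90 × 7200 s = 5.249 × 10^5 m³.
Over A = 12.8 km², depth = V / A = 41.0 mm.

d ≈ 41.0 mm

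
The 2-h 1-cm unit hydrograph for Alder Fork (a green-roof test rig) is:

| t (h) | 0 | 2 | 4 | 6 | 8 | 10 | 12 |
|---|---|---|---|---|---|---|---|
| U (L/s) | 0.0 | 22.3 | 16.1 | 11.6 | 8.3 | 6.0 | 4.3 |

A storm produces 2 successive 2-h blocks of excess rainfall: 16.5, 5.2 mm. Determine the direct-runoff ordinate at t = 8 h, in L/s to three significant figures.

By discrete convolution, Q_j = Σ (P_i / 10 mm) · U_{j−i}.
At t = 8 h (j=4): Q = (16.5/10)·8.3 + (5.2/10)·11.6 = 19.7 L/s.

Q ≈ 19.7 L/s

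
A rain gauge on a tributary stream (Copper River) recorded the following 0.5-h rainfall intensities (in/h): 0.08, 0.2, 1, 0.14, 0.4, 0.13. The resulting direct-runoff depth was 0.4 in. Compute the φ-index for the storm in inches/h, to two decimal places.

Only the 2 blocks with intensity above φ contribute runoff: 1, 0.4 in/h.
Σ(I−φ)·Δt = d  ⇒  (1+0.4 − 2φ)·0.5 = 0.4
φ = (1.400 − 0.4/0.5) / 2 = 0.30 in/h.

φ ≈ 0.30 in/h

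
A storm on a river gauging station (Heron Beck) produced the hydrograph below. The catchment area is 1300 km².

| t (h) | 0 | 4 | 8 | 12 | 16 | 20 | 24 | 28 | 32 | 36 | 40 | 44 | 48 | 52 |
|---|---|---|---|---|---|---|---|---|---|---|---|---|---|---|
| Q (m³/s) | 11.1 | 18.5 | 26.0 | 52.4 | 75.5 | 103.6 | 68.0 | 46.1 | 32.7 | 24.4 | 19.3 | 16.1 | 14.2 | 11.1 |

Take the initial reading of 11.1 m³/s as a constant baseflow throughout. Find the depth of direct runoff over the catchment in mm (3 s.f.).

d ≈ 4.03 mm

Direct runoff: 0.0, 7.4, 14.9, 41.3, 64.4, 92.5, 56.9, 35.0, 21.6, 13.3, 8.2, 5.0, 3.1, 0.0 m³/s; ΣQ_DR = 363.6 m³/s.
V = ΣQ_DR · Δt = 363.6 × 14400 s = 5.236 × 10^6 m³.
Over A = 1300 km², depth = V / A = 4.03 mm.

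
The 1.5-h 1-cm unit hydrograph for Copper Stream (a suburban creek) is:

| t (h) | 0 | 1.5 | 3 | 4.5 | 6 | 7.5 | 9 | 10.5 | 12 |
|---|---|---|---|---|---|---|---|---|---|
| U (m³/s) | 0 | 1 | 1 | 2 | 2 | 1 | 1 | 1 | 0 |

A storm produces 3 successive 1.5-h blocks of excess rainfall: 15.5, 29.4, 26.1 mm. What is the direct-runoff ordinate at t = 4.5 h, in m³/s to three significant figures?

Q ≈ 8.65 m³/s

By discrete convolution, Q_j = Σ (P_i / 10 mm) · U_{j−i}.
At t = 4.5 h (j=3): Q = (15.5/10)·2 + (29.4/10)·1 + (26.1/10)·1 = 8.65 m³/s.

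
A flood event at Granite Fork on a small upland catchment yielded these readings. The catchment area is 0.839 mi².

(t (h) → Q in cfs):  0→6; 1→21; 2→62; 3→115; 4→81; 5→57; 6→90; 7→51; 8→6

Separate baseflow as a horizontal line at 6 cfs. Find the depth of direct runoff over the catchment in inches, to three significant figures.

d ≈ 0.803 in

Direct runoff: 0.0, 15.0, 56.0, 109.0, 75.0, 51.0, 84.0, 45.0, 0.0 cfs; ΣQ_DR = 435.0 cfs.
V = ΣQ_DR · Δt = 435.0 × 3600 s = 1.566 × 10^6 ft³.
Over A = 0.839 mi², depth = V / A = 0.803 in.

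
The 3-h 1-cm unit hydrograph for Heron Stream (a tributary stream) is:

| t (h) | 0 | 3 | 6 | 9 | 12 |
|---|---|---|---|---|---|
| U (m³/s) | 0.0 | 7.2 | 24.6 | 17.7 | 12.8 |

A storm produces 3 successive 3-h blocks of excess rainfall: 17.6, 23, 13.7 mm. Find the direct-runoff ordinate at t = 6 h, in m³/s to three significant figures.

Q ≈ 59.9 m³/s

By discrete convolution, Q_j = Σ (P_i / 10 mm) · U_{j−i}.
At t = 6 h (j=2): Q = (17.6/10)·24.6 + (23/10)·7.2 + (13.7/10)·0.0 = 59.9 m³/s.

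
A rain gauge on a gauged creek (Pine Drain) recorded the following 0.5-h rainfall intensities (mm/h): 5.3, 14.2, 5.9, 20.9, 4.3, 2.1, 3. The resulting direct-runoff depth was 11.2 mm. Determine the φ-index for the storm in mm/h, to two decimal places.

Only the 2 blocks with intensity above φ contribute runoff: 14.2, 20.9 mm/h.
Σ(I−φ)·Δt = d  ⇒  (14.2+20.9 − 2φ)·0.5 = 11.2
φ = (35.10 − 11.2/0.5) / 2 = 6.35 mm/h.

φ ≈ 6.35 mm/h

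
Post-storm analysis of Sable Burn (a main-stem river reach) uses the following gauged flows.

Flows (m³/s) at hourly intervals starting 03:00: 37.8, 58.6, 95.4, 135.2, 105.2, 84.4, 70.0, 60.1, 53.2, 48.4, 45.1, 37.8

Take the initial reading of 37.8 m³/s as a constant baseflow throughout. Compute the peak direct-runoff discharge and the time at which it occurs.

Q_p = 97.4 m³/s at t = 06:00

Subtracting baseflow gives direct-runoff ordinates: 0.0, 20.8, 57.6, 97.4, 67.4, 46.6, 32.2, 22.3, 15.4, 10.6, 7.3, 0.0 m³/s.
The maximum is 97.4 m³/s, occurring at the reading for t = 06:00.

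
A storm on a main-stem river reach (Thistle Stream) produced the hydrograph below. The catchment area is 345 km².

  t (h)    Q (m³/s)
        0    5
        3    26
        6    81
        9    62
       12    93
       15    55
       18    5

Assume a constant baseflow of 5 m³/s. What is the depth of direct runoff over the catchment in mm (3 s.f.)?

Direct runoff: 0.0, 21.0, 76.0, 57.0, 88.0, 50.0, 0.0 m³/s; ΣQ_DR = 292.0 m³/s.
V = ΣQ_DR · Δt = 292.0 × 10800 s = 3.154 × 10^6 m³.
Over A = 345 km², depth = V / A = 9.14 mm.

d ≈ 9.14 mm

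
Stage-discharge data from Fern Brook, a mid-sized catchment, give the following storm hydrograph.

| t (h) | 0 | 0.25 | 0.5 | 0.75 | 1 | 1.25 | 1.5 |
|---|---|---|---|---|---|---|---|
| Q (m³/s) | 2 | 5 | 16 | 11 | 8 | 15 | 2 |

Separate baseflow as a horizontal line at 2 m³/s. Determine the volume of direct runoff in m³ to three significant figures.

Direct-runoff ordinates (Q − Q_b): 0.0, 3.0, 14.0, 9.0, 6.0, 13.0, 0.0 m³/s.
ΣQ_DR = 45.00 m³/s.
With Δt = 0.25 h = 900 s, V = ΣQ_DR · Δt = 45.00 × 900 = 40500 m³.

V ≈ 40500 m³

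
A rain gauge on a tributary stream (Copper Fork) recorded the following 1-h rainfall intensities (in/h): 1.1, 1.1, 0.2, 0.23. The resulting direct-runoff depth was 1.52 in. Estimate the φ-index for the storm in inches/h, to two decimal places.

Only the 2 blocks with intensity above φ contribute runoff: 1.1, 1.1 in/h.
Σ(I−φ)·Δt = d  ⇒  (1.1+1.1 − 2φ)·1 = 1.52
φ = (2.200 − 1.52/1) / 2 = 0.34 in/h.

φ ≈ 0.34 in/h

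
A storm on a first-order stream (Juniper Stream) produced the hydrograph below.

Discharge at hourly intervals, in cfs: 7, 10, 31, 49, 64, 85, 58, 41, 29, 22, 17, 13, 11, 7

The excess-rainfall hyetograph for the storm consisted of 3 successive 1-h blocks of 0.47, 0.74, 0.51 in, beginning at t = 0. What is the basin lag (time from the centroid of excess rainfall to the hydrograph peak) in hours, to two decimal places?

Centroid of excess rainfall: t_c = Σ P_i·t̄_i / ΣP_i = 1.5233 h (block centres at 0.5, 1.5, 2.5 h).
Hydrograph peak occurs at t = 5 h, so basin lag t_L = 5 − 1.5233 = 3.48 h.

t_L ≈ 3.48 h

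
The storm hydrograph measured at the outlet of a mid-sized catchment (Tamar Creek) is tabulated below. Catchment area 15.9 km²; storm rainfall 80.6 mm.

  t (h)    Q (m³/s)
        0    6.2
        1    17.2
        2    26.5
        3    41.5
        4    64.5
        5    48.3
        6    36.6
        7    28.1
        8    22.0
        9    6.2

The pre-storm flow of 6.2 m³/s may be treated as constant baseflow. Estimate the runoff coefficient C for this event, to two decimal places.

ΣQ_DR = 235.1 m³/s; V = ΣQ_DR·Δt = 8.464 × 10^5 m³.
Runoff depth d = V / A = 53.23 mm.
C = d / P = 53.23 / 80.6 = 0.66.

C ≈ 0.66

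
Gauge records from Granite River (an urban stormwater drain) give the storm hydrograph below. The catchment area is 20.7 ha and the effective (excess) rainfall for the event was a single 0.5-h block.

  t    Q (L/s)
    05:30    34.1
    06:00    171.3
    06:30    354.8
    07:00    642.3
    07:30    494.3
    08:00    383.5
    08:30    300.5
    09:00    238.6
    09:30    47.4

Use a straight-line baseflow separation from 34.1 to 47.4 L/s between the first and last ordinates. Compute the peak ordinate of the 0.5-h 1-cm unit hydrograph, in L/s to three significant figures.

Direct runoff: 0.00, 135.54, 317.38, 603.21, 453.55, 341.09, 256.43, 192.86, 0.00 L/s; ΣQ_DR = 2300 L/s, peak = 603.21 L/s.
Runoff depth d = ΣQ_DR·Δt / A = 2300 × 1800 / (20.7 ha) = 20.00 mm.
The 1-cm UH is the DRH scaled by (10 mm)/d, so U_p = 603.21 × 10/20.00 = 302 L/s.

U_p ≈ 302 L/s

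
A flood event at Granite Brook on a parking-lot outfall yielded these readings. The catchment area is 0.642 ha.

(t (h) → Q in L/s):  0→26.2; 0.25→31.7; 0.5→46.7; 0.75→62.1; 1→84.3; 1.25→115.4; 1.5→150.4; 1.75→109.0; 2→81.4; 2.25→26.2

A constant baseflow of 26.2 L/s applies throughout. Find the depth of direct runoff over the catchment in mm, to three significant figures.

Direct runoff: 0.0, 5.5, 20.5, 35.9, 58.1, 89.2, 124.2, 82.8, 55.2, 0.0 L/s; ΣQ_DR = 471.4 L/s.
V = ΣQ_DR · Δt = 471.4 × 900 s = 4.243 × 10^5 L.
Over A = 0.642 ha, depth = V / A = 66.1 mm.

d ≈ 66.1 mm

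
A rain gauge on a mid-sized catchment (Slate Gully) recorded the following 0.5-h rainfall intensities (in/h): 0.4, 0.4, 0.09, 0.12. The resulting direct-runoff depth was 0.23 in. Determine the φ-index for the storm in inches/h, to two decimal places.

Only the 2 blocks with intensity above φ contribute runoff: 0.4, 0.4 in/h.
Σ(I−φ)·Δt = d  ⇒  (0.4+0.4 − 2φ)·0.5 = 0.23
φ = (0.8000 − 0.23/0.5) / 2 = 0.17 in/h.

φ ≈ 0.17 in/h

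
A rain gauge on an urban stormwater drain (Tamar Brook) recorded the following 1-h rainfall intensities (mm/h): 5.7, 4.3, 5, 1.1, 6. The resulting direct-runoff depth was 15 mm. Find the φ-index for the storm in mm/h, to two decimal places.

φ ≈ 1.50 mm/h

Only the 4 blocks with intensity above φ contribute runoff: 5.7, 4.3, 5, 6 mm/h.
Σ(I−φ)·Δt = d  ⇒  (5.7+4.3+5+6 − 4φ)·1 = 15
φ = (21.00 − 15/1) / 4 = 1.50 mm/h.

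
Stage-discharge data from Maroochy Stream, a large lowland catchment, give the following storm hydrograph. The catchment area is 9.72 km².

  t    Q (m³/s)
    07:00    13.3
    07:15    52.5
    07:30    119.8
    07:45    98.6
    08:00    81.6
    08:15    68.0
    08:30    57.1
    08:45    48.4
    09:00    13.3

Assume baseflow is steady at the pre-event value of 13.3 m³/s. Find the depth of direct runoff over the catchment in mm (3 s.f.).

d ≈ 40.1 mm

Direct runoff: 0.0, 39.2, 106.5, 85.3, 68.3, 54.7, 43.8, 35.1, 0.0 m³/s; ΣQ_DR = 432.9 m³/s.
V = ΣQ_DR · Δt = 432.9 × 900 s = 3.896 × 10^5 m³.
Over A = 9.72 km², depth = V / A = 40.1 mm.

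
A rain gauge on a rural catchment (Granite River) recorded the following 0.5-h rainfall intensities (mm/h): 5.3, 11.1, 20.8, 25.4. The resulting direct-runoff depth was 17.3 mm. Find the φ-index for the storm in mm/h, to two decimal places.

Only the 3 blocks with intensity above φ contribute runoff: 11.1, 20.8, 25.4 mm/h.
Σ(I−φ)·Δt = d  ⇒  (11.1+20.8+25.4 − 3φ)·0.5 = 17.3
φ = (57.30 − 17.3/0.5) / 3 = 7.57 mm/h.

φ ≈ 7.57 mm/h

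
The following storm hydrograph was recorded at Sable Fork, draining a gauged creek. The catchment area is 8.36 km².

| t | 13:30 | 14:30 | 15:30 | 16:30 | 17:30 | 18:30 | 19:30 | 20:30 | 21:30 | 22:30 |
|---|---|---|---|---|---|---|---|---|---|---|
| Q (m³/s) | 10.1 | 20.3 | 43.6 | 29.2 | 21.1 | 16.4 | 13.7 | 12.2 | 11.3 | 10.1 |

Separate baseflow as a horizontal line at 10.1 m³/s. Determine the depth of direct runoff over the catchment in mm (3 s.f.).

Direct runoff: 0.0, 10.2, 33.5, 19.1, 11.0, 6.3, 3.6, 2.1, 1.2, 0.0 m³/s; ΣQ_DR = 87.00 m³/s.
V = ΣQ_DR · Δt = 87.00 × 3600 s = 3.132 × 10^5 m³.
Over A = 8.36 km², depth = V / A = 37.5 mm.

d ≈ 37.5 mm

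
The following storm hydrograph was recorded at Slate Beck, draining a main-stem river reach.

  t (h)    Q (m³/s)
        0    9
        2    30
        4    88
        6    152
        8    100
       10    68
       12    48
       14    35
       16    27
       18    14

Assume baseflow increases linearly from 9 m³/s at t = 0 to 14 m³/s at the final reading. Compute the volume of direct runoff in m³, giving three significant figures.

Direct-runoff ordinates (Q − Q_b): 0.00, 20.44, 77.89, 141.33, 88.78, 56.22, 35.67, 22.11, 13.56, 0.00 m³/s.
ΣQ_DR = 456.0 m³/s.
With Δt = 2 h = 7200 s, V = ΣQ_DR · Δt = 456.0 × 7200 = 3.28 × 10^6 m³.

V ≈ 3.28 × 10^6 m³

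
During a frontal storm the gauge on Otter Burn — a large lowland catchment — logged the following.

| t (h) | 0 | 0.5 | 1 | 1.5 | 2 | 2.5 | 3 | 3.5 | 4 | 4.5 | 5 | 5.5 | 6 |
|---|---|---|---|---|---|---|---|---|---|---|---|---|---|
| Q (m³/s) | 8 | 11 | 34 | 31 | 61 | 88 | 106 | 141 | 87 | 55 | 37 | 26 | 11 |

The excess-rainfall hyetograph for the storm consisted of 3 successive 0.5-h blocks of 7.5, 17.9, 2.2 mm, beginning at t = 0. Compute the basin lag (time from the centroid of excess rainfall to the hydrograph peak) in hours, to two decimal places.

t_L ≈ 2.85 h

Centroid of excess rainfall: t_c = Σ P_i·t̄_i / ΣP_i = 0.6540 h (block centres at 0.25, 0.75, 1.25 h).
Hydrograph peak occurs at t = 3.5 h, so basin lag t_L = 3.5 − 0.6540 = 2.85 h.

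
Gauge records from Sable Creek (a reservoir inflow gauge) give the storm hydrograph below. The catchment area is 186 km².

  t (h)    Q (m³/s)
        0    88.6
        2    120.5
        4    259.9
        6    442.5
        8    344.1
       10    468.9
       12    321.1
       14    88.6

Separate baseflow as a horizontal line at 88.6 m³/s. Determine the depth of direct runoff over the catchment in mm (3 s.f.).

Direct runoff: 0.0, 31.9, 171.3, 353.9, 255.5, 380.3, 232.5, 0.0 m³/s; ΣQ_DR = 1425 m³/s.
V = ΣQ_DR · Δt = 1425 × 7200 s = 1.026 × 10^7 m³.
Over A = 186 km², depth = V / A = 55.2 mm.

d ≈ 55.2 mm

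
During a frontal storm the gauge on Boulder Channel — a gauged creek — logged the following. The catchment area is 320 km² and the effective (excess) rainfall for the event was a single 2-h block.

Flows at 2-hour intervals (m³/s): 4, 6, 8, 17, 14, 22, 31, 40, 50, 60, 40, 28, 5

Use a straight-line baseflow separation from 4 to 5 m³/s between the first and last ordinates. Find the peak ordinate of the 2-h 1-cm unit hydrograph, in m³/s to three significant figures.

Direct runoff: 0.00, 1.92, 3.83, 12.75, 9.67, 17.58, 26.50, 35.42, 45.33, 55.25, 35.17, 23.08, 0.00 m³/s; ΣQ_DR = 266.5 m³/s, peak = 55.25 m³/s.
Runoff depth d = ΣQ_DR·Δt / A = 266.5 × 7200 / (320 km²) = 5.996 mm.
The 1-cm UH is the DRH scaled by (10 mm)/d, so U_p = 55.25 × 10/5.996 = 92.1 m³/s.

U_p ≈ 92.1 m³/s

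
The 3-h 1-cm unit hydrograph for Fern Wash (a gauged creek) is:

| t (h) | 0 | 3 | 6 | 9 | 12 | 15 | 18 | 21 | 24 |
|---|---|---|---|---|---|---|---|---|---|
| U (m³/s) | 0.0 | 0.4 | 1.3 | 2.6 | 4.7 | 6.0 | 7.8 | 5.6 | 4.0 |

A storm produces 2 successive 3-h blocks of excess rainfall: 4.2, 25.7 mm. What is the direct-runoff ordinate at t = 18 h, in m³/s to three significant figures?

Q ≈ 18.7 m³/s

By discrete convolution, Q_j = Σ (P_i / 10 mm) · U_{j−i}.
At t = 18 h (j=6): Q = (4.2/10)·7.8 + (25.7/10)·6.0 = 18.7 m³/s.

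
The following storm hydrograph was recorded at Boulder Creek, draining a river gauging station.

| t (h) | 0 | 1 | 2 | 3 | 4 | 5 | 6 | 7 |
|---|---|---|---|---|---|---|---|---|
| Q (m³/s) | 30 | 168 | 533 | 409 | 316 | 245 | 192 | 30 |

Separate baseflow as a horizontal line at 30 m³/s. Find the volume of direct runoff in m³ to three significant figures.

Direct-runoff ordinates (Q − Q_b): 0.0, 138.0, 503.0, 379.0, 286.0, 215.0, 162.0, 0.0 m³/s.
ΣQ_DR = 1683 m³/s.
With Δt = 1 h = 3600 s, V = ΣQ_DR · Δt = 1683 × 3600 = 6.06 × 10^6 m³.

V ≈ 6.06 × 10^6 m³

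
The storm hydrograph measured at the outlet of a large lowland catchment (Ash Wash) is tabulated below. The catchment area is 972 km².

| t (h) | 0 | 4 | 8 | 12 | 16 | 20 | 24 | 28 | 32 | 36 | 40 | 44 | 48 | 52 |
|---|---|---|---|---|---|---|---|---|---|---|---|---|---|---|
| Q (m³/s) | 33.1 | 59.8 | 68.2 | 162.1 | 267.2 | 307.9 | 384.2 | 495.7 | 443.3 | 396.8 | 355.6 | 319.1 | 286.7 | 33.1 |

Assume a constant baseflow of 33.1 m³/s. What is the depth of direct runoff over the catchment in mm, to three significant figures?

Direct runoff: 0.0, 26.7, 35.1, 129.0, 234.1, 274.8, 351.1, 462.6, 410.2, 363.7, 322.5, 286.0, 253.6, 0.0 m³/s; ΣQ_DR = 3149 m³/s.
V = ΣQ_DR · Δt = 3149 × 14400 s = 4.535 × 10^7 m³.
Over A = 972 km², depth = V / A = 46.7 mm.

d ≈ 46.7 mm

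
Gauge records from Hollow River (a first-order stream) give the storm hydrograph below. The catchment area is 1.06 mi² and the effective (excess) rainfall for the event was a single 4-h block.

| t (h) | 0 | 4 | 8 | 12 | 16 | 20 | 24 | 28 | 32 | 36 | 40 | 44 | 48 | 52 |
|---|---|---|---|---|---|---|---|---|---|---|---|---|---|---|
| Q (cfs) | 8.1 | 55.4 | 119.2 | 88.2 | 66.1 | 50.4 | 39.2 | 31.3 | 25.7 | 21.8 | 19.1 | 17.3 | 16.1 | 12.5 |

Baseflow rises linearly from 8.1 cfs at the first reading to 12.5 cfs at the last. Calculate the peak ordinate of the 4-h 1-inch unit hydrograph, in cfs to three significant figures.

Direct runoff: 0.00, 46.96, 110.42, 79.08, 56.65, 40.61, 29.07, 20.83, 14.89, 10.65, 7.62, 5.48, 3.94, 0.00 cfs; ΣQ_DR = 426.2 cfs, peak = 110.42 cfs.
Runoff depth d = ΣQ_DR·Δt / A = 426.2 × 14400 / (1.06 mi²) = 2.492 in.
The 1-inch UH is the DRH scaled by (1 in)/d, so U_p = 110.42 × 1/2.492 = 44.3 cfs.

U_p ≈ 44.3 cfs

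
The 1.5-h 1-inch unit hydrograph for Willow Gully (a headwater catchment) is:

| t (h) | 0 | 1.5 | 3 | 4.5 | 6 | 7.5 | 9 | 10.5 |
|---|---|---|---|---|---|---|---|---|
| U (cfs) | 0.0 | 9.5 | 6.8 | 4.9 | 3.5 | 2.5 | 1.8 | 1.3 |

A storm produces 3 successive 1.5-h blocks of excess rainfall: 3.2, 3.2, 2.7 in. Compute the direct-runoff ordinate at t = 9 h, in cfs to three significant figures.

By discrete convolution, Q_j = Σ (P_i / 1 in) · U_{j−i}.
At t = 9 h (j=6): Q = (3.2/1)·1.8 + (3.2/1)·2.5 + (2.7/1)·3.5 = 23.2 cfs.

Q ≈ 23.2 cfs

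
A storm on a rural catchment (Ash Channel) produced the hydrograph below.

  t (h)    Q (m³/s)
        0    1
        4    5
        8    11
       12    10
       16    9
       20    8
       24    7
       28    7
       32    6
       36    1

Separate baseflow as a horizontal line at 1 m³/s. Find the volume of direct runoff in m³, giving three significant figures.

V ≈ 7.92 × 10^5 m³

Direct-runoff ordinates (Q − Q_b): 0.0, 4.0, 10.0, 9.0, 8.0, 7.0, 6.0, 6.0, 5.0, 0.0 m³/s.
ΣQ_DR = 55.00 m³/s.
With Δt = 4 h = 14400 s, V = ΣQ_DR · Δt = 55.00 × 14400 = 7.92 × 10^5 m³.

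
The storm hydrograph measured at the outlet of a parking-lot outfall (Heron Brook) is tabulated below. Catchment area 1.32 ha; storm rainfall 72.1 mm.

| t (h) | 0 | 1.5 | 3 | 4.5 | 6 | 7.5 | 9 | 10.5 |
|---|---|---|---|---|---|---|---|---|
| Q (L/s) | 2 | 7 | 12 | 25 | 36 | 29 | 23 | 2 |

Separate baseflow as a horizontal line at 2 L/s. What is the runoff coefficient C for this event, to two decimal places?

ΣQ_DR = 120.0 L/s; V = ΣQ_DR·Δt = 6.480 × 10^5 L.
Runoff depth d = V / A = 49.09 mm.
C = d / P = 49.09 / 72.1 = 0.68.

C ≈ 0.68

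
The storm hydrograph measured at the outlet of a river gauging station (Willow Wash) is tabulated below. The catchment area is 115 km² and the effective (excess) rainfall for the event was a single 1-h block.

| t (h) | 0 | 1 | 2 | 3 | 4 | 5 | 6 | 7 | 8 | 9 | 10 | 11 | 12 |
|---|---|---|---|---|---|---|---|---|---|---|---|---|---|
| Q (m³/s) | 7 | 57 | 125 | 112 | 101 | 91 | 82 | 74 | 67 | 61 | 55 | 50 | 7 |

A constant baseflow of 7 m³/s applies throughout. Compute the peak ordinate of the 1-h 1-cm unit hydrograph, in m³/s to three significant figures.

Direct runoff: 0.0, 50.0, 118.0, 105.0, 94.0, 84.0, 75.0, 67.0, 60.0, 54.0, 48.0, 43.0, 0.0 m³/s; ΣQ_DR = 798.0 m³/s, peak = 118.0 m³/s.
Runoff depth d = ΣQ_DR·Δt / A = 798.0 × 3600 / (115 km²) = 24.98 mm.
The 1-cm UH is the DRH scaled by (10 mm)/d, so U_p = 118.0 × 10/24.98 = 47.2 m³/s.

U_p ≈ 47.2 m³/s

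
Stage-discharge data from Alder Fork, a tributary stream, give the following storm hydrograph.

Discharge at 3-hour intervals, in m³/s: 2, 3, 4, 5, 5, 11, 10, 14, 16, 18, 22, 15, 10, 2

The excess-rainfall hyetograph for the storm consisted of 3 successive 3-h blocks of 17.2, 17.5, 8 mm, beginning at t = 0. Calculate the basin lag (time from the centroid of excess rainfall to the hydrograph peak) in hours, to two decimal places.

Centroid of excess rainfall: t_c = Σ P_i·t̄_i / ΣP_i = 3.8536 h (block centres at 1.5, 4.5, 7.5 h).
Hydrograph peak occurs at t = 30 h, so basin lag t_L = 30 − 3.8536 = 26.15 h.

t_L ≈ 26.15 h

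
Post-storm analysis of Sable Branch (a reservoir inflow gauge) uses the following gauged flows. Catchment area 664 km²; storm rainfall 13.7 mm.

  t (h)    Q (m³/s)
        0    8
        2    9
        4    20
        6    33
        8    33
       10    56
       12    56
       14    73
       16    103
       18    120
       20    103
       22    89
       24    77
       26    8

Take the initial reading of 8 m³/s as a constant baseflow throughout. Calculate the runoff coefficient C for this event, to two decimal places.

ΣQ_DR = 676.0 m³/s; V = ΣQ_DR·Δt = 4.867 × 10^6 m³.
Runoff depth d = V / A = 7.330 mm.
C = d / P = 7.330 / 13.7 = 0.54.

C ≈ 0.54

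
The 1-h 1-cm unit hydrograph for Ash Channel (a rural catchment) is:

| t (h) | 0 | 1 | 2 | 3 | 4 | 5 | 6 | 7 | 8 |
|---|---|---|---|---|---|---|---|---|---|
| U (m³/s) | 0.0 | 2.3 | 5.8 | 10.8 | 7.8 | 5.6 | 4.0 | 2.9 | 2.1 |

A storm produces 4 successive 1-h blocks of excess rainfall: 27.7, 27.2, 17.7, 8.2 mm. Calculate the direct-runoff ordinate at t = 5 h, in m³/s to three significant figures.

By discrete convolution, Q_j = Σ (P_i / 10 mm) · U_{j−i}.
At t = 5 h (j=5): Q = (27.7/10)·5.6 + (27.2/10)·7.8 + (17.7/10)·10.8 + (8.2/10)·5.8 = 60.6 m³/s.

Q ≈ 60.6 m³/s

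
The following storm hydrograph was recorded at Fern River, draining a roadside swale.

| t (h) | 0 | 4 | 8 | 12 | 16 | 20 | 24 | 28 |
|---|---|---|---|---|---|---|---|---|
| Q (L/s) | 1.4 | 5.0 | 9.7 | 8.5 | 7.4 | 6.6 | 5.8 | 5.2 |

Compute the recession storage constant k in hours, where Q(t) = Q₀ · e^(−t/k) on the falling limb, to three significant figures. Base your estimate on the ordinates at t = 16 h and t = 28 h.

k ≈ 34.0 h

On the falling limb, Q drops from 7.4 to 5.2 L/s between t = 16 h and t = 28 h (Δt = 12 h).
k = −Δt / ln(Q₂/Q₁) = −12 / ln(5.2/7.4) = 34.0 h.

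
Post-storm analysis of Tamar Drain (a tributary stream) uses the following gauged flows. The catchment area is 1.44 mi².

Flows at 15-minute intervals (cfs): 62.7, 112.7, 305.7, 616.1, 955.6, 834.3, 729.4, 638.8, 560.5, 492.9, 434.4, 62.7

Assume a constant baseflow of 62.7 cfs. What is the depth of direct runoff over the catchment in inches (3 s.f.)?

d ≈ 1.36 in

Direct runoff: 0.0, 50.0, 243.0, 553.4, 892.9, 771.6, 666.7, 576.1, 497.8, 430.2, 371.7, 0.0 cfs; ΣQ_DR = 5053 cfs.
V = ΣQ_DR · Δt = 5053 × 900 s = 4.548 × 10^6 ft³.
Over A = 1.44 mi², depth = V / A = 1.36 in.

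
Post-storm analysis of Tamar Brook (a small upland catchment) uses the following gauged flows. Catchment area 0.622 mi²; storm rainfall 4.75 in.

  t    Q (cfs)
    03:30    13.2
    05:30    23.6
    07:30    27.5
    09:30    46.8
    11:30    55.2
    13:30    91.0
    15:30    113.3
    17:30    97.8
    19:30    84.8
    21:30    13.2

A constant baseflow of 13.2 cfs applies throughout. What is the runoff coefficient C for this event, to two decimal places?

ΣQ_DR = 434.4 cfs; V = ΣQ_DR·Δt = 3.128 × 10^6 ft³.
Runoff depth d = V / A = 2.164 in.
C = d / P = 2.164 / 4.75 = 0.46.

C ≈ 0.46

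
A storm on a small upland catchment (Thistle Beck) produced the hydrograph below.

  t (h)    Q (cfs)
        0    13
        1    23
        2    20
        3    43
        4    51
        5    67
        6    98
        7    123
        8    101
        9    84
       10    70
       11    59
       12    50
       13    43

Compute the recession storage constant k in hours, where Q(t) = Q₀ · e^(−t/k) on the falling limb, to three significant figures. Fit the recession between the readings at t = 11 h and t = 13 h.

k ≈ 6.32 h

On the falling limb, Q drops from 59 to 43 cfs between t = 11 h and t = 13 h (Δt = 2 h).
k = −Δt / ln(Q₂/Q₁) = −2 / ln(43/59) = 6.32 h.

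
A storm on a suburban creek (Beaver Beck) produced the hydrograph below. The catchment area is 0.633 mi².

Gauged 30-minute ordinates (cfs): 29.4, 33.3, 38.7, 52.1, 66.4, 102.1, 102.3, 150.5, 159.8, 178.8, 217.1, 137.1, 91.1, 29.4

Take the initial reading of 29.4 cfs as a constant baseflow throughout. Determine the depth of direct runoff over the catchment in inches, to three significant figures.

d ≈ 1.20 in

Direct runoff: 0.0, 3.9, 9.3, 22.7, 37.0, 72.7, 72.9, 121.1, 130.4, 149.4, 187.7, 107.7, 61.7, 0.0 cfs; ΣQ_DR = 976.5 cfs.
V = ΣQ_DR · Δt = 976.5 × 1800 s = 1.758 × 10^6 ft³.
Over A = 0.633 mi², depth = V / A = 1.20 in.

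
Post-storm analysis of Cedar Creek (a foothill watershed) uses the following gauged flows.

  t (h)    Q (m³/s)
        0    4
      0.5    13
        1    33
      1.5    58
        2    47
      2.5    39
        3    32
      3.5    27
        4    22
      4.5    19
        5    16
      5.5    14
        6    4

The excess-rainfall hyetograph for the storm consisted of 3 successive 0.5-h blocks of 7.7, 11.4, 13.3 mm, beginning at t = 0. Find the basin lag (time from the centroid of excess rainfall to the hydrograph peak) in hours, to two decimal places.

Centroid of excess rainfall: t_c = Σ P_i·t̄_i / ΣP_i = 0.8364 h (block centres at 0.25, 0.75, 1.25 h).
Hydrograph peak occurs at t = 1.5 h, so basin lag t_L = 1.5 − 0.8364 = 0.66 h.

t_L ≈ 0.66 h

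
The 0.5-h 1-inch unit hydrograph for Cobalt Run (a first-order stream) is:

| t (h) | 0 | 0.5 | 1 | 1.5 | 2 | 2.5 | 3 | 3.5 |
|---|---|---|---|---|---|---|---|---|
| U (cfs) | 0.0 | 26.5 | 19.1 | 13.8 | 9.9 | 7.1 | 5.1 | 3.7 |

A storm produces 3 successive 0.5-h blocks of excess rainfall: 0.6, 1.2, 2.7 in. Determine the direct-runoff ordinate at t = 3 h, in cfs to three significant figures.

Q ≈ 38.3 cfs

By discrete convolution, Q_j = Σ (P_i / 1 in) · U_{j−i}.
At t = 3 h (j=6): Q = (0.6/1)·5.1 + (1.2/1)·7.1 + (2.7/1)·9.9 = 38.3 cfs.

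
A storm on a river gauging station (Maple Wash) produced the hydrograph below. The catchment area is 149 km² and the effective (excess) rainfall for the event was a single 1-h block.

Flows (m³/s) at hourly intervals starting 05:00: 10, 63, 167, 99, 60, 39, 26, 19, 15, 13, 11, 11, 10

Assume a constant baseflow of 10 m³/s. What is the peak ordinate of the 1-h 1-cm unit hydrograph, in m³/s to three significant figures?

U_p ≈ 157 m³/s

Direct runoff: 0.0, 53.0, 157.0, 89.0, 50.0, 29.0, 16.0, 9.0, 5.0, 3.0, 1.0, 1.0, 0.0 m³/s; ΣQ_DR = 413.0 m³/s, peak = 157.0 m³/s.
Runoff depth d = ΣQ_DR·Δt / A = 413.0 × 3600 / (149 km²) = 9.979 mm.
The 1-cm UH is the DRH scaled by (10 mm)/d, so U_p = 157.0 × 10/9.979 = 157 m³/s.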